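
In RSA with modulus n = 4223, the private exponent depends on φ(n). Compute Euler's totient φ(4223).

Factor: 4223 = 41 · 103.
φ(4223) = (41−1) · (103−1) = 40 · 102 = 4080.

4080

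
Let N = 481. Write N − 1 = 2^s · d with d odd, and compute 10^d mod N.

481 − 1 = 480 = 2^5 · 15, so d = 15.
10^1 ≡ 10 (mod 481)
10^2 ≡ 10^2 = 100 ≡ 100 (mod 481)
10^4 ≡ 100^2 = 10000 ≡ 380 (mod 481)
10^8 ≡ 380^2 = 144400 ≡ 100 (mod 481)
15 = 8 + 4 + 2 + 1 in binary powers of 2.
So 10^15 ≡ 100 · 380 · 100 · 10 ≡ 38 (mod 481).
Squaring chain: 38 → 1 → 1 → 1 → 1; never reaches −1, so base 10 is a Miller–Rabin witness that 481 is composite.

38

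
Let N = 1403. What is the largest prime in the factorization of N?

61

1403 = 23 · 61
61 is prime.
So 1403 = 23 · 61; the largest prime factor is 61.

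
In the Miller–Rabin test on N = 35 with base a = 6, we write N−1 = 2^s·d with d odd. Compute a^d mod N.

35 − 1 = 34 = 2^1 · 17, so d = 17.
6^1 ≡ 6 (mod 35)
6^2 ≡ 6^2 = 36 ≡ 1 (mod 35)
6^4 ≡ 1^2 = 1 ≡ 1 (mod 35)
6^8 ≡ 1^2 = 1 ≡ 1 (mod 35)
6^16 ≡ 1^2 = 1 ≡ 1 (mod 35)
17 = 16 + 1 in binary powers of 2.
So 6^17 ≡ 1 · 6 ≡ 6 (mod 35).
Squaring chain: 6; never reaches −1, so base 6 is a Miller–Rabin witness that 35 is composite.

6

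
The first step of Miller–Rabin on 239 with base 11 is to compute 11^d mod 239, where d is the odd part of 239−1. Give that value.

1

239 − 1 = 238 = 2^1 · 119, so d = 119.
11^1 ≡ 11 (mod 239)
11^2 ≡ 11^2 = 121 ≡ 121 (mod 239)
11^4 ≡ 121^2 = 14641 ≡ 62 (mod 239)
11^8 ≡ 62^2 = 3844 ≡ 20 (mod 239)
11^16 ≡ 20^2 = 400 ≡ 161 (mod 239)
11^32 ≡ 161^2 = 25921 ≡ 109 (mod 239)
11^64 ≡ 109^2 = 11881 ≡ 170 (mod 239)
119 = 64 + 32 + 16 + 4 + 2 + 1 in binary powers of 2.
So 11^119 ≡ 170 · 109 · 161 · 62 · 121 · 11 ≡ 1 (mod 239).
Since 11^d ≡ 1 (mod 239), base 11 does not prove 239 composite.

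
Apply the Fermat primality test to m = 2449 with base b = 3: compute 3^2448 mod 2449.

283

3^1 ≡ 3 (mod 2449)
3^2 ≡ 3^2 = 9 ≡ 9 (mod 2449)
3^4 ≡ 9^2 = 81 ≡ 81 (mod 2449)
3^8 ≡ 81^2 = 6561 ≡ 1663 (mod 2449)
3^16 ≡ 1663^2 = 2765569 ≡ 648 (mod 2449)
3^32 ≡ 648^2 = 419904 ≡ 1125 (mod 2449)
3^64 ≡ 1125^2 = 1265625 ≡ 1941 (mod 2449)
3^128 ≡ 1941^2 = 3767481 ≡ 919 (mod 2449)
3^256 ≡ 919^2 = 844561 ≡ 2105 (mod 2449)
3^512 ≡ 2105^2 = 4431025 ≡ 784 (mod 2449)
3^1024 ≡ 784^2 = 614656 ≡ 2406 (mod 2449)
3^2048 ≡ 2406^2 = 5788836 ≡ 1849 (mod 2449)
2448 = 2048 + 256 + 128 + 16 in binary powers of 2.
So 3^2448 ≡ 1849 · 2105 · 919 · 648 ≡ 283 (mod 2449).
Since 283 ≠ 1, base 3 is a Fermat witness: 2449 is composite.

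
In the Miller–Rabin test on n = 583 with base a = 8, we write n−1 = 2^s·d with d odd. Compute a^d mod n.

569

583 − 1 = 582 = 2^1 · 291, so d = 291.
8^1 ≡ 8 (mod 583)
8^2 ≡ 8^2 = 64 ≡ 64 (mod 583)
8^4 ≡ 64^2 = 4096 ≡ 15 (mod 583)
8^8 ≡ 15^2 = 225 ≡ 225 (mod 583)
8^16 ≡ 225^2 = 50625 ≡ 487 (mod 583)
8^32 ≡ 487^2 = 237169 ≡ 471 (mod 583)
8^64 ≡ 471^2 = 221841 ≡ 301 (mod 583)
8^128 ≡ 301^2 = 90601 ≡ 236 (mod 583)
8^256 ≡ 236^2 = 55696 ≡ 311 (mod 583)
291 = 256 + 32 + 2 + 1 in binary powers of 2.
So 8^291 ≡ 311 · 471 · 64 · 8 ≡ 569 (mod 583).
Squaring chain: 569; never reaches −1, so base 8 is a Miller–Rabin witness that 583 is composite.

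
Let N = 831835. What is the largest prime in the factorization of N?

831835 = 5 · 166367
166367 = 43 · 3869
3869 = 53 · 73
73 is prime.
So 831835 = 5 · 43 · 53 · 73; the largest prime factor is 73.

73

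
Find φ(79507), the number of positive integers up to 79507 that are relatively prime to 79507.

77658

Factor: 79507 = 43^3.
φ(79507) = 43^2·(43−1) = 77658.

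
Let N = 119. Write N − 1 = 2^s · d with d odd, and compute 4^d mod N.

119 − 1 = 118 = 2^1 · 59, so d = 59.
4^1 ≡ 4 (mod 119)
4^2 ≡ 4^2 = 16 ≡ 16 (mod 119)
4^4 ≡ 16^2 = 256 ≡ 18 (mod 119)
4^8 ≡ 18^2 = 324 ≡ 86 (mod 119)
4^16 ≡ 86^2 = 7396 ≡ 18 (mod 119)
4^32 ≡ 18^2 = 324 ≡ 86 (mod 119)
59 = 32 + 16 + 8 + 2 + 1 in binary powers of 2.
So 4^59 ≡ 86 · 18 · 86 · 16 · 4 ≡ 30 (mod 119).
Squaring chain: 30; never reaches −1, so base 4 is a Miller–Rabin witness that 119 is composite.

30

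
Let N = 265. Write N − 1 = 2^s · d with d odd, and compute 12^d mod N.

167

265 − 1 = 264 = 2^3 · 33, so d = 33.
12^1 ≡ 12 (mod 265)
12^2 ≡ 12^2 = 144 ≡ 144 (mod 265)
12^4 ≡ 144^2 = 20736 ≡ 66 (mod 265)
12^8 ≡ 66^2 = 4356 ≡ 116 (mod 265)
12^16 ≡ 116^2 = 13456 ≡ 206 (mod 265)
12^32 ≡ 206^2 = 42436 ≡ 36 (mod 265)
33 = 32 + 1 in binary powers of 2.
So 12^33 ≡ 36 · 12 ≡ 167 (mod 265).
Squaring chain: 167 → 64 → 121; never reaches −1, so base 12 is a Miller–Rabin witness that 265 is composite.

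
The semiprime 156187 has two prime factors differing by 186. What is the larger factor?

499

Since p = q + 186, we have 156187 = q(q + 186), so q² + 186q − 156187 = 0.
Discriminant: 186² + 4·156187 = 34596 + 624748 = 659344; √659344 = 812.
q = (−186 + 812)/2 = 313, and p = q + 186 = 499.
Check: 313 · 499 = 156187.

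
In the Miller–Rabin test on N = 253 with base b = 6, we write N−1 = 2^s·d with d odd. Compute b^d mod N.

253 − 1 = 252 = 2^2 · 63, so d = 63.
6^1 ≡ 6 (mod 253)
6^2 ≡ 6^2 = 36 ≡ 36 (mod 253)
6^4 ≡ 36^2 = 1296 ≡ 31 (mod 253)
6^8 ≡ 31^2 = 961 ≡ 202 (mod 253)
6^16 ≡ 202^2 = 40804 ≡ 71 (mod 253)
6^32 ≡ 71^2 = 5041 ≡ 234 (mod 253)
63 = 32 + 16 + 8 + 4 + 2 + 1 in binary powers of 2.
So 6^63 ≡ 234 · 71 · 202 · 31 · 36 · 6 ≡ 18 (mod 253).
Squaring chain: 18 → 71; never reaches −1, so base 6 is a Miller–Rabin witness that 253 is composite.

18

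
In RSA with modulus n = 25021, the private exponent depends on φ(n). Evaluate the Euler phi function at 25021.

Factor: 25021 = 131 · 191.
φ(25021) = (131−1) · (191−1) = 130 · 190 = 24700.

24700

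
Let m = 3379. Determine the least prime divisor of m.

31

3379 is odd.
Digit sum 22, not divisible by 3.
Ends in 9: not divisible by 5.
7: 3379 = 7·482 + 5
11: 3379 = 11·307 + 2
13: 3379 = 13·259 + 12
17: 3379 = 17·198 + 13
19: 3379 = 19·177 + 16
23: 3379 = 23·146 + 21
29: 3379 = 29·116 + 15
31: 3379 = 31·109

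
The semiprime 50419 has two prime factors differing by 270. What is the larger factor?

397

Since p = q + 270, we have 50419 = q(q + 270), so q² + 270q − 50419 = 0.
Discriminant: 270² + 4·50419 = 72900 + 201676 = 274576; √274576 = 524.
q = (−270 + 524)/2 = 127, and p = q + 270 = 397.
Check: 127 · 397 = 50419.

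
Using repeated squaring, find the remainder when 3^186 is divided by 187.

25

3^1 ≡ 3 (mod 187)
3^2 ≡ 3^2 = 9 ≡ 9 (mod 187)
3^4 ≡ 9^2 = 81 ≡ 81 (mod 187)
3^8 ≡ 81^2 = 6561 ≡ 16 (mod 187)
3^16 ≡ 16^2 = 256 ≡ 69 (mod 187)
3^32 ≡ 69^2 = 4761 ≡ 86 (mod 187)
3^64 ≡ 86^2 = 7396 ≡ 103 (mod 187)
3^128 ≡ 103^2 = 10609 ≡ 137 (mod 187)
186 = 128 + 32 + 16 + 8 + 2 in binary powers of 2.
So 3^186 ≡ 137 · 86 · 69 · 16 · 9 ≡ 25 (mod 187).
Since 25 ≠ 1, base 3 is a Fermat witness: 187 is composite.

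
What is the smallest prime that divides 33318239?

97

33318239 is odd.
Digit sum 32, not divisible by 3.
Ends in 9: not divisible by 5.
7: 33318239 = 7·4759748 + 3
11: 33318239 = 11·3028930 + 9
13: 33318239 = 13·2562941 + 6
17: 33318239 = 17·1959896 + 7
19: 33318239 = 19·1753591 + 10
23: 33318239 = 23·1448619 + 2
29: 33318239 = 29·1148904 + 23
31: 33318239 = 31·1074781 + 28
37: 33318239 = 37·900492 + 35
41: 33318239 = 41·812639 + 40
43: 33318239 = 43·774842 + 33
47: 33318239 = 47·708898 + 33
53: 33318239 = 53·628646 + 1
59: 33318239 = 59·564715 + 54
61: 33318239 = 61·546200 + 39
67: 33318239 = 67·497287 + 10
71: 33318239 = 71·469270 + 69
73: 33318239 = 73·456414 + 17
79: 33318239 = 79·421749 + 68
83: 33318239 = 83·401424 + 47
89: 33318239 = 89·374362 + 21
97: 33318239 = 97·343487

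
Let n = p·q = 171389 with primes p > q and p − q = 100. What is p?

Since p = q + 100, we have 171389 = q(q + 100), so q² + 100q − 171389 = 0.
Discriminant: 100² + 4·171389 = 10000 + 685556 = 695556; √695556 = 834.
q = (−100 + 834)/2 = 367, and p = q + 100 = 467.
Check: 367 · 467 = 171389.

467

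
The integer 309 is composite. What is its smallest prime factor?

3

309 is odd.
Digit sum 12, divisible by 3.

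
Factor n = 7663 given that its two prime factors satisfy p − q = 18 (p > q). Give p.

97

Since p = q + 18, we have 7663 = q(q + 18), so q² + 18q − 7663 = 0.
Discriminant: 18² + 4·7663 = 324 + 30652 = 30976; √30976 = 176.
q = (−18 + 176)/2 = 79, and p = q + 18 = 97.
Check: 79 · 97 = 7663.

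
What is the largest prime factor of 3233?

61

3233 = 53 · 61
61 is prime.
So 3233 = 53 · 61; the largest prime factor is 61.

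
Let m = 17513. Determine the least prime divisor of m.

17513 is odd.
Digit sum 17, not divisible by 3.
Ends in 3: not divisible by 5.
7: 17513 = 7·2501 + 6
11: 17513 = 11·1592 + 1
13: 17513 = 13·1347 + 2
17: 17513 = 17·1030 + 3
19: 17513 = 19·921 + 14
23: 17513 = 23·761 + 10
29: 17513 = 29·603 + 26
31: 17513 = 31·564 + 29
37: 17513 = 37·473 + 12
41: 17513 = 41·427 + 6
43: 17513 = 43·407 + 12
47: 17513 = 47·372 + 29
53: 17513 = 53·330 + 23
59: 17513 = 59·296 + 49
61: 17513 = 61·287 + 6
67: 17513 = 67·261 + 26
71: 17513 = 71·246 + 47
73: 17513 = 73·239 + 66
79: 17513 = 79·221 + 54
83: 17513 = 83·211

83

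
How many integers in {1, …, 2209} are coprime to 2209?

2162

Factor: 2209 = 47^2.
φ(2209) = 47^1·(47−1) = 2162.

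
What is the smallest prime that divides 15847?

15847 is odd.
Digit sum 25, not divisible by 3.
Ends in 7: not divisible by 5.
7: 15847 = 7·2263 + 6
11: 15847 = 11·1440 + 7
13: 15847 = 13·1219

13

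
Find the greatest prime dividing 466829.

37

466829 = 11 · 42439
42439 = 31 · 1369
1369 = 37 · 37
37 = 37 · 1
So 466829 = 11 · 31 · 37^2; the largest prime factor is 37.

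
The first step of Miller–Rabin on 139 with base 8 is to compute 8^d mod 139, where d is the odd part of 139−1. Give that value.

138

139 − 1 = 138 = 2^1 · 69, so d = 69.
8^1 ≡ 8 (mod 139)
8^2 ≡ 8^2 = 64 ≡ 64 (mod 139)
8^4 ≡ 64^2 = 4096 ≡ 65 (mod 139)
8^8 ≡ 65^2 = 4225 ≡ 55 (mod 139)
8^16 ≡ 55^2 = 3025 ≡ 106 (mod 139)
8^32 ≡ 106^2 = 11236 ≡ 116 (mod 139)
8^64 ≡ 116^2 = 13456 ≡ 112 (mod 139)
69 = 64 + 4 + 1 in binary powers of 2.
So 8^69 ≡ 112 · 65 · 8 ≡ 138 (mod 139).
Since 8^d ≡ 138 (mod 139), base 8 does not prove 139 composite.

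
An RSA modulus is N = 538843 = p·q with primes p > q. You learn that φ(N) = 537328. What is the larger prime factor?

φ(n) = (p−1)(q−1) = n − (p+q) + 1, so p + q = 538843 − 537328 + 1 = 1516.
p and q are the roots of t² − 1516t + 538843 = 0.
Discriminant: 1516² − 4·538843 = 2298256 − 2155372 = 142884; √142884 = 378.
q = (1516 − 378)/2 = 569, p = (1516 + 378)/2 = 947.
Check: 569 · 947 = 538843.

947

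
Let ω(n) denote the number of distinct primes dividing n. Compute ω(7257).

7257 = 3 · 2419
2419 = 41 · 59
7257 = 3 · 41 · 59, which has 3 distinct prime factors.

3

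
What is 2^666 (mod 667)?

179

2^1 ≡ 2 (mod 667)
2^2 ≡ 2^2 = 4 ≡ 4 (mod 667)
2^4 ≡ 4^2 = 16 ≡ 16 (mod 667)
2^8 ≡ 16^2 = 256 ≡ 256 (mod 667)
2^16 ≡ 256^2 = 65536 ≡ 170 (mod 667)
2^32 ≡ 170^2 = 28900 ≡ 219 (mod 667)
2^64 ≡ 219^2 = 47961 ≡ 604 (mod 667)
2^128 ≡ 604^2 = 364816 ≡ 634 (mod 667)
2^256 ≡ 634^2 = 401956 ≡ 422 (mod 667)
2^512 ≡ 422^2 = 178084 ≡ 662 (mod 667)
666 = 512 + 128 + 16 + 8 + 2 in binary powers of 2.
So 2^666 ≡ 662 · 634 · 170 · 256 · 4 ≡ 179 (mod 667).
Since 179 ≠ 1, base 2 is a Fermat witness: 667 is composite.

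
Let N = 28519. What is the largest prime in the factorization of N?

79

28519 = 19 · 1501
1501 = 19 · 79
79 is prime.
So 28519 = 19^2 · 79; the largest prime factor is 79.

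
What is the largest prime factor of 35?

7

35 = 5 · 7
7 is prime.
So 35 = 5 · 7; the largest prime factor is 7.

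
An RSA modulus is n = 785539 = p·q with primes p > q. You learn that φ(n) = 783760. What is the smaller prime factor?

809

φ(n) = (p−1)(q−1) = n − (p+q) + 1, so p + q = 785539 − 783760 + 1 = 1780.
p and q are the roots of t² − 1780t + 785539 = 0.
Discriminant: 1780² − 4·785539 = 3168400 − 3142156 = 26244; √26244 = 162.
q = (1780 − 162)/2 = 809, p = (1780 + 162)/2 = 971.
Check: 809 · 971 = 785539.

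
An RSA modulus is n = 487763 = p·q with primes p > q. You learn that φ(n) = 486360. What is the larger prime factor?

773

φ(n) = (p−1)(q−1) = n − (p+q) + 1, so p + q = 487763 − 486360 + 1 = 1404.
p and q are the roots of t² − 1404t + 487763 = 0.
Discriminant: 1404² − 4·487763 = 1971216 − 1951052 = 20164; √20164 = 142.
q = (1404 − 142)/2 = 631, p = (1404 + 142)/2 = 773.
Check: 631 · 773 = 487763.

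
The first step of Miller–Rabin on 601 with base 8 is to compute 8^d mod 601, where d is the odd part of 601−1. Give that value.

1

601 − 1 = 600 = 2^3 · 75, so d = 75.
8^1 ≡ 8 (mod 601)
8^2 ≡ 8^2 = 64 ≡ 64 (mod 601)
8^4 ≡ 64^2 = 4096 ≡ 490 (mod 601)
8^8 ≡ 490^2 = 240100 ≡ 301 (mod 601)
8^16 ≡ 301^2 = 90601 ≡ 451 (mod 601)
8^32 ≡ 451^2 = 203401 ≡ 263 (mod 601)
8^64 ≡ 263^2 = 69169 ≡ 54 (mod 601)
75 = 64 + 8 + 2 + 1 in binary powers of 2.
So 8^75 ≡ 54 · 301 · 64 · 8 ≡ 1 (mod 601).
Since 8^d ≡ 1 (mod 601), base 8 does not prove 601 composite.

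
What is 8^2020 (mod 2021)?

8^1 ≡ 8 (mod 2021)
8^2 ≡ 8^2 = 64 ≡ 64 (mod 2021)
8^4 ≡ 64^2 = 4096 ≡ 54 (mod 2021)
8^8 ≡ 54^2 = 2916 ≡ 895 (mod 2021)
8^16 ≡ 895^2 = 801025 ≡ 709 (mod 2021)
8^32 ≡ 709^2 = 502681 ≡ 1473 (mod 2021)
8^64 ≡ 1473^2 = 2169729 ≡ 1196 (mod 2021)
8^128 ≡ 1196^2 = 1430416 ≡ 1569 (mod 2021)
8^256 ≡ 1569^2 = 2461761 ≡ 183 (mod 2021)
8^512 ≡ 183^2 = 33489 ≡ 1153 (mod 2021)
8^1024 ≡ 1153^2 = 1329409 ≡ 1612 (mod 2021)
2020 = 1024 + 512 + 256 + 128 + 64 + 32 + 4 in binary powers of 2.
So 8^2020 ≡ 1612 · 1153 · 183 · 1569 · 1196 · 1473 · 54 ≡ 1860 (mod 2021).
Since 1860 ≠ 1, base 8 is a Fermat witness: 2021 is composite.

1860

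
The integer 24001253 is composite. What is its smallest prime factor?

24001253 is odd.
Digit sum 17, not divisible by 3.
Ends in 3: not divisible by 5.
7: 24001253 = 7·3428750 + 3
11: 24001253 = 11·2181932 + 1
13: 24001253 = 13·1846250 + 3
17: 24001253 = 17·1411838 + 7
19: 24001253 = 19·1263223 + 16
23: 24001253 = 23·1043532 + 17
29: 24001253 = 29·827629 + 12
31: 24001253 = 31·774233 + 30
37: 24001253 = 37·648682 + 19
41: 24001253 = 41·585396 + 17
43: 24001253 = 43·558168 + 29
47: 24001253 = 47·510664 + 45
53: 24001253 = 53·452853 + 44
59: 24001253 = 59·406800 + 53
61: 24001253 = 61·393463 + 10
67: 24001253 = 67·358227 + 44
71: 24001253 = 71·338045 + 58
73: 24001253 = 73·328784 + 21
79: 24001253 = 79·303813 + 26
83: 24001253 = 83·289171 + 60
89: 24001253 = 89·269677

89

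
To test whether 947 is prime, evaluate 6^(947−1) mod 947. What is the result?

6^1 ≡ 6 (mod 947)
6^2 ≡ 6^2 = 36 ≡ 36 (mod 947)
6^4 ≡ 36^2 = 1296 ≡ 349 (mod 947)
6^8 ≡ 349^2 = 121801 ≡ 585 (mod 947)
6^16 ≡ 585^2 = 342225 ≡ 358 (mod 947)
6^32 ≡ 358^2 = 128164 ≡ 319 (mod 947)
6^64 ≡ 319^2 = 101761 ≡ 432 (mod 947)
6^128 ≡ 432^2 = 186624 ≡ 65 (mod 947)
6^256 ≡ 65^2 = 4225 ≡ 437 (mod 947)
6^512 ≡ 437^2 = 190969 ≡ 622 (mod 947)
946 = 512 + 256 + 128 + 32 + 16 + 2 in binary powers of 2.
So 6^946 ≡ 622 · 437 · 65 · 319 · 358 · 36 ≡ 1 (mod 947).
Since the result is 1, base 6 gives no evidence that 947 is composite.

1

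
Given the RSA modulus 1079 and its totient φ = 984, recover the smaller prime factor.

13

φ(n) = (p−1)(q−1) = n − (p+q) + 1, so p + q = 1079 − 984 + 1 = 96.
p and q are the roots of t² − 96t + 1079 = 0.
Discriminant: 96² − 4·1079 = 9216 − 4316 = 4900; √4900 = 70.
q = (96 − 70)/2 = 13, p = (96 + 70)/2 = 83.
Check: 13 · 83 = 1079.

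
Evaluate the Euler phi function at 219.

144

Factor: 219 = 3 · 73.
φ(219) = (3−1) · (73−1) = 2 · 72 = 144.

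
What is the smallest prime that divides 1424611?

37

1424611 is odd.
Digit sum 19, not divisible by 3.
Ends in 1: not divisible by 5.
7: 1424611 = 7·203515 + 6
11: 1424611 = 11·129510 + 1
13: 1424611 = 13·109585 + 6
17: 1424611 = 17·83800 + 11
19: 1424611 = 19·74979 + 10
23: 1424611 = 23·61939 + 14
29: 1424611 = 29·49124 + 15
31: 1424611 = 31·45955 + 6
37: 1424611 = 37·38503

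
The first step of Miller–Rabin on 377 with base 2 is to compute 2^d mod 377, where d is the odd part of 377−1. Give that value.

377 − 1 = 376 = 2^3 · 47, so d = 47.
2^1 ≡ 2 (mod 377)
2^2 ≡ 2^2 = 4 ≡ 4 (mod 377)
2^4 ≡ 4^2 = 16 ≡ 16 (mod 377)
2^8 ≡ 16^2 = 256 ≡ 256 (mod 377)
2^16 ≡ 256^2 = 65536 ≡ 315 (mod 377)
2^32 ≡ 315^2 = 99225 ≡ 74 (mod 377)
47 = 32 + 8 + 4 + 2 + 1 in binary powers of 2.
So 2^47 ≡ 74 · 256 · 16 · 4 · 2 ≡ 345 (mod 377).
Squaring chain: 345 → 270 → 139; never reaches −1, so base 2 is a Miller–Rabin witness that 377 is composite.

345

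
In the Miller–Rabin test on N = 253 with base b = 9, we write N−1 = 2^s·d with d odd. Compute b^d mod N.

36

253 − 1 = 252 = 2^2 · 63, so d = 63.
9^1 ≡ 9 (mod 253)
9^2 ≡ 9^2 = 81 ≡ 81 (mod 253)
9^4 ≡ 81^2 = 6561 ≡ 236 (mod 253)
9^8 ≡ 236^2 = 55696 ≡ 36 (mod 253)
9^16 ≡ 36^2 = 1296 ≡ 31 (mod 253)
9^32 ≡ 31^2 = 961 ≡ 202 (mod 253)
63 = 32 + 16 + 8 + 4 + 2 + 1 in binary powers of 2.
So 9^63 ≡ 202 · 31 · 36 · 236 · 81 · 9 ≡ 36 (mod 253).
Squaring chain: 36 → 31; never reaches −1, so base 9 is a Miller–Rabin witness that 253 is composite.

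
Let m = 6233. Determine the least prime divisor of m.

6233 is odd.
Digit sum 14, not divisible by 3.
Ends in 3: not divisible by 5.
7: 6233 = 7·890 + 3
11: 6233 = 11·566 + 7
13: 6233 = 13·479 + 6
17: 6233 = 17·366 + 11
19: 6233 = 19·328 + 1
23: 6233 = 23·271

23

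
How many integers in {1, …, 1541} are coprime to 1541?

1452

Factor: 1541 = 23 · 67.
φ(1541) = (23−1) · (67−1) = 22 · 66 = 1452.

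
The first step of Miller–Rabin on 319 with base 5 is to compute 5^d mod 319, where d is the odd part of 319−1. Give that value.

196

319 − 1 = 318 = 2^1 · 159, so d = 159.
5^1 ≡ 5 (mod 319)
5^2 ≡ 5^2 = 25 ≡ 25 (mod 319)
5^4 ≡ 25^2 = 625 ≡ 306 (mod 319)
5^8 ≡ 306^2 = 93636 ≡ 169 (mod 319)
5^16 ≡ 169^2 = 28561 ≡ 170 (mod 319)
5^32 ≡ 170^2 = 28900 ≡ 190 (mod 319)
5^64 ≡ 190^2 = 36100 ≡ 53 (mod 319)
5^128 ≡ 53^2 = 2809 ≡ 257 (mod 319)
159 = 128 + 16 + 8 + 4 + 2 + 1 in binary powers of 2.
So 5^159 ≡ 257 · 170 · 169 · 306 · 25 · 5 ≡ 196 (mod 319).
Squaring chain: 196; never reaches −1, so base 5 is a Miller–Rabin witness that 319 is composite.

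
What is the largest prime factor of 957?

957 = 3 · 319
319 = 11 · 29
29 is prime.
So 957 = 3 · 11 · 29; the largest prime factor is 29.

29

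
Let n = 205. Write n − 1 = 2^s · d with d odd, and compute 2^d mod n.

203

205 − 1 = 204 = 2^2 · 51, so d = 51.
2^1 ≡ 2 (mod 205)
2^2 ≡ 2^2 = 4 ≡ 4 (mod 205)
2^4 ≡ 4^2 = 16 ≡ 16 (mod 205)
2^8 ≡ 16^2 = 256 ≡ 51 (mod 205)
2^16 ≡ 51^2 = 2601 ≡ 141 (mod 205)
2^32 ≡ 141^2 = 19881 ≡ 201 (mod 205)
51 = 32 + 16 + 2 + 1 in binary powers of 2.
So 2^51 ≡ 201 · 141 · 4 · 2 ≡ 203 (mod 205).
Squaring chain: 203 → 4; never reaches −1, so base 2 is a Miller–Rabin witness that 205 is composite.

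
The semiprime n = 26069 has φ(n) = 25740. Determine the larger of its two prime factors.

199

φ(n) = (p−1)(q−1) = n − (p+q) + 1, so p + q = 26069 − 25740 + 1 = 330.
p and q are the roots of t² − 330t + 26069 = 0.
Discriminant: 330² − 4·26069 = 108900 − 104276 = 4624; √4624 = 68.
q = (330 − 68)/2 = 131, p = (330 + 68)/2 = 199.
Check: 131 · 199 = 26069.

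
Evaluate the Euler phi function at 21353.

21060

Factor: 21353 = 131 · 163.
φ(21353) = (131−1) · (163−1) = 130 · 162 = 21060.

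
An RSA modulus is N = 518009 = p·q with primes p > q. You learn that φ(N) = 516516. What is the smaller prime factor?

547

φ(n) = (p−1)(q−1) = n − (p+q) + 1, so p + q = 518009 − 516516 + 1 = 1494.
p and q are the roots of t² − 1494t + 518009 = 0.
Discriminant: 1494² − 4·518009 = 2232036 − 2072036 = 160000; √160000 = 400.
q = (1494 − 400)/2 = 547, p = (1494 + 400)/2 = 947.
Check: 547 · 947 = 518009.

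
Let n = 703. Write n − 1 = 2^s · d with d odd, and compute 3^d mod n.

703 − 1 = 702 = 2^1 · 351, so d = 351.
3^1 ≡ 3 (mod 703)
3^2 ≡ 3^2 = 9 ≡ 9 (mod 703)
3^4 ≡ 9^2 = 81 ≡ 81 (mod 703)
3^8 ≡ 81^2 = 6561 ≡ 234 (mod 703)
3^16 ≡ 234^2 = 54756 ≡ 625 (mod 703)
3^32 ≡ 625^2 = 390625 ≡ 460 (mod 703)
3^64 ≡ 460^2 = 211600 ≡ 700 (mod 703)
3^128 ≡ 700^2 = 490000 ≡ 9 (mod 703)
3^256 ≡ 9^2 = 81 ≡ 81 (mod 703)
351 = 256 + 64 + 16 + 8 + 4 + 2 + 1 in binary powers of 2.
So 3^351 ≡ 81 · 700 · 625 · 234 · 81 · 9 · 3 ≡ 702 (mod 703).
Since 3^d ≡ 702 (mod 703), base 3 does not prove 703 composite.

702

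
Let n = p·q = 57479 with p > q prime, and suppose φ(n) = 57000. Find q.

φ(n) = (p−1)(q−1) = n − (p+q) + 1, so p + q = 57479 − 57000 + 1 = 480.
p and q are the roots of t² − 480t + 57479 = 0.
Discriminant: 480² − 4·57479 = 230400 − 229916 = 484; √484 = 22.
q = (480 − 22)/2 = 229, p = (480 + 22)/2 = 251.
Check: 229 · 251 = 57479.

229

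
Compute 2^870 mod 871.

2^1 ≡ 2 (mod 871)
2^2 ≡ 2^2 = 4 ≡ 4 (mod 871)
2^4 ≡ 4^2 = 16 ≡ 16 (mod 871)
2^8 ≡ 16^2 = 256 ≡ 256 (mod 871)
2^16 ≡ 256^2 = 65536 ≡ 211 (mod 871)
2^32 ≡ 211^2 = 44521 ≡ 100 (mod 871)
2^64 ≡ 100^2 = 10000 ≡ 419 (mod 871)
2^128 ≡ 419^2 = 175561 ≡ 490 (mod 871)
2^256 ≡ 490^2 = 240100 ≡ 575 (mod 871)
2^512 ≡ 575^2 = 330625 ≡ 516 (mod 871)
870 = 512 + 256 + 64 + 32 + 4 + 2 in binary powers of 2.
So 2^870 ≡ 516 · 575 · 419 · 100 · 16 · 4 ≡ 545 (mod 871).
Since 545 ≠ 1, base 2 is a Fermat witness: 871 is composite.

545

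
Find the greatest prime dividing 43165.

43165 = 5 · 8633
8633 = 89 · 97
97 is prime.
So 43165 = 5 · 89 · 97; the largest prime factor is 97.

97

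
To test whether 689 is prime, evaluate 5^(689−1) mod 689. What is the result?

5^1 ≡ 5 (mod 689)
5^2 ≡ 5^2 = 25 ≡ 25 (mod 689)
5^4 ≡ 25^2 = 625 ≡ 625 (mod 689)
5^8 ≡ 625^2 = 390625 ≡ 651 (mod 689)
5^16 ≡ 651^2 = 423801 ≡ 66 (mod 689)
5^32 ≡ 66^2 = 4356 ≡ 222 (mod 689)
5^64 ≡ 222^2 = 49284 ≡ 365 (mod 689)
5^128 ≡ 365^2 = 133225 ≡ 248 (mod 689)
5^256 ≡ 248^2 = 61504 ≡ 183 (mod 689)
5^512 ≡ 183^2 = 33489 ≡ 417 (mod 689)
688 = 512 + 128 + 32 + 16 in binary powers of 2.
So 5^688 ≡ 417 · 248 · 222 · 66 ≡ 365 (mod 689).
Since 365 ≠ 1, base 5 is a Fermat witness: 689 is composite.

365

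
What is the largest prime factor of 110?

110 = 2 · 55
55 = 5 · 11
11 is prime.
So 110 = 2 · 5 · 11; the largest prime factor is 11.

11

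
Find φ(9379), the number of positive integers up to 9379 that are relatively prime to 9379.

Factor: 9379 = 83 · 113.
φ(9379) = (83−1) · (113−1) = 82 · 112 = 9184.

9184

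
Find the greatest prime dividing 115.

23

115 = 5 · 23
23 is prime.
So 115 = 5 · 23; the largest prime factor is 23.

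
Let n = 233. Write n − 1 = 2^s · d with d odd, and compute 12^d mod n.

233 − 1 = 232 = 2^3 · 29, so d = 29.
12^1 ≡ 12 (mod 233)
12^2 ≡ 12^2 = 144 ≡ 144 (mod 233)
12^4 ≡ 144^2 = 20736 ≡ 232 (mod 233)
12^8 ≡ 232^2 = 53824 ≡ 1 (mod 233)
12^16 ≡ 1^2 = 1 ≡ 1 (mod 233)
29 = 16 + 8 + 4 + 1 in binary powers of 2.
So 12^29 ≡ 1 · 1 · 232 · 12 ≡ 221 (mod 233).
Squaring chain: 221 → 144 → 232; reaches −1, so base 12 does not prove 233 composite.

221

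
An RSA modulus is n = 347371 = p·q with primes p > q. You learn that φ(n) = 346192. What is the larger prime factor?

617

φ(n) = (p−1)(q−1) = n − (p+q) + 1, so p + q = 347371 − 346192 + 1 = 1180.
p and q are the roots of t² − 1180t + 347371 = 0.
Discriminant: 1180² − 4·347371 = 1392400 − 1389484 = 2916; √2916 = 54.
q = (1180 − 54)/2 = 563, p = (1180 + 54)/2 = 617.
Check: 563 · 617 = 347371.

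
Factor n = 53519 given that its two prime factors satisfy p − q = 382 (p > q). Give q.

Since p = q + 382, we have 53519 = q(q + 382), so q² + 382q − 53519 = 0.
Discriminant: 382² + 4·53519 = 145924 + 214076 = 360000; √360000 = 600.
q = (−382 + 600)/2 = 109, and p = q + 382 = 491.
Check: 109 · 491 = 53519.

109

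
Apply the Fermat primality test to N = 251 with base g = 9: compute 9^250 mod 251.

1

9^1 ≡ 9 (mod 251)
9^2 ≡ 9^2 = 81 ≡ 81 (mod 251)
9^4 ≡ 81^2 = 6561 ≡ 35 (mod 251)
9^8 ≡ 35^2 = 1225 ≡ 221 (mod 251)
9^16 ≡ 221^2 = 48841 ≡ 147 (mod 251)
9^32 ≡ 147^2 = 21609 ≡ 23 (mod 251)
9^64 ≡ 23^2 = 529 ≡ 27 (mod 251)
9^128 ≡ 27^2 = 729 ≡ 227 (mod 251)
250 = 128 + 64 + 32 + 16 + 8 + 2 in binary powers of 2.
So 9^250 ≡ 227 · 27 · 23 · 147 · 221 · 81 ≡ 1 (mod 251).
Since the result is 1, base 9 gives no evidence that 251 is composite.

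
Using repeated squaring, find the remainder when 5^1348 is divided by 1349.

54

5^1 ≡ 5 (mod 1349)
5^2 ≡ 5^2 = 25 ≡ 25 (mod 1349)
5^4 ≡ 25^2 = 625 ≡ 625 (mod 1349)
5^8 ≡ 625^2 = 390625 ≡ 764 (mod 1349)
5^16 ≡ 764^2 = 583696 ≡ 928 (mod 1349)
5^32 ≡ 928^2 = 861184 ≡ 522 (mod 1349)
5^64 ≡ 522^2 = 272484 ≡ 1335 (mod 1349)
5^128 ≡ 1335^2 = 1782225 ≡ 196 (mod 1349)
5^256 ≡ 196^2 = 38416 ≡ 644 (mod 1349)
5^512 ≡ 644^2 = 414736 ≡ 593 (mod 1349)
5^1024 ≡ 593^2 = 351649 ≡ 909 (mod 1349)
1348 = 1024 + 256 + 64 + 4 in binary powers of 2.
So 5^1348 ≡ 909 · 644 · 1335 · 625 ≡ 54 (mod 1349).
Since 54 ≠ 1, base 5 is a Fermat witness: 1349 is composite.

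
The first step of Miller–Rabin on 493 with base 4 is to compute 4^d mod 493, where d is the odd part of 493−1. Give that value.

353

493 − 1 = 492 = 2^2 · 123, so d = 123.
4^1 ≡ 4 (mod 493)
4^2 ≡ 4^2 = 16 ≡ 16 (mod 493)
4^4 ≡ 16^2 = 256 ≡ 256 (mod 493)
4^8 ≡ 256^2 = 65536 ≡ 460 (mod 493)
4^16 ≡ 460^2 = 211600 ≡ 103 (mod 493)
4^32 ≡ 103^2 = 10609 ≡ 256 (mod 493)
4^64 ≡ 256^2 = 65536 ≡ 460 (mod 493)
123 = 64 + 32 + 16 + 8 + 2 + 1 in binary powers of 2.
So 4^123 ≡ 460 · 256 · 103 · 460 · 16 · 4 ≡ 353 (mod 493).
Squaring chain: 353 → 373; never reaches −1, so base 4 is a Miller–Rabin witness that 493 is composite.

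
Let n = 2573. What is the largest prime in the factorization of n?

2573 = 31 · 83
83 is prime.
So 2573 = 31 · 83; the largest prime factor is 83.

83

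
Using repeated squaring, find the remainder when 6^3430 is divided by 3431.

1955

6^1 ≡ 6 (mod 3431)
6^2 ≡ 6^2 = 36 ≡ 36 (mod 3431)
6^4 ≡ 36^2 = 1296 ≡ 1296 (mod 3431)
6^8 ≡ 1296^2 = 1679616 ≡ 1857 (mod 3431)
6^16 ≡ 1857^2 = 3448449 ≡ 294 (mod 3431)
6^32 ≡ 294^2 = 86436 ≡ 661 (mod 3431)
6^64 ≡ 661^2 = 436921 ≡ 1184 (mod 3431)
6^128 ≡ 1184^2 = 1401856 ≡ 2008 (mod 3431)
6^256 ≡ 2008^2 = 4032064 ≡ 639 (mod 3431)
6^512 ≡ 639^2 = 408321 ≡ 32 (mod 3431)
6^1024 ≡ 32^2 = 1024 ≡ 1024 (mod 3431)
6^2048 ≡ 1024^2 = 1048576 ≡ 2121 (mod 3431)
3430 = 2048 + 1024 + 256 + 64 + 32 + 4 + 2 in binary powers of 2.
So 6^3430 ≡ 2121 · 1024 · 639 · 1184 · 661 · 1296 · 36 ≡ 1955 (mod 3431).
Since 1955 ≠ 1, base 6 is a Fermat witness: 3431 is composite.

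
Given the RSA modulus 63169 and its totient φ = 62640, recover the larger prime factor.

349

φ(n) = (p−1)(q−1) = n − (p+q) + 1, so p + q = 63169 − 62640 + 1 = 530.
p and q are the roots of t² − 530t + 63169 = 0.
Discriminant: 530² − 4·63169 = 280900 − 252676 = 28224; √28224 = 168.
q = (530 − 168)/2 = 181, p = (530 + 168)/2 = 349.
Check: 181 · 349 = 63169.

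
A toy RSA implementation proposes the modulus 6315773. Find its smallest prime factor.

59

6315773 is odd.
Digit sum 32, not divisible by 3.
Ends in 3: not divisible by 5.
7: 6315773 = 7·902253 + 2
11: 6315773 = 11·574161 + 2
13: 6315773 = 13·485828 + 9
17: 6315773 = 17·371516 + 1
19: 6315773 = 19·332409 + 2
23: 6315773 = 23·274598 + 19
29: 6315773 = 29·217785 + 8
31: 6315773 = 31·203734 + 19
37: 6315773 = 37·170696 + 21
41: 6315773 = 41·154043 + 10
43: 6315773 = 43·146878 + 19
47: 6315773 = 47·134378 + 7
53: 6315773 = 53·119165 + 28
59: 6315773 = 59·107047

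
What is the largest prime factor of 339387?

339387 = 3 · 113129
113129 = 29 · 3901
3901 = 47 · 83
83 is prime.
So 339387 = 3 · 29 · 47 · 83; the largest prime factor is 83.

83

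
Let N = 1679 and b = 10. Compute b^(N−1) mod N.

995

10^1 ≡ 10 (mod 1679)
10^2 ≡ 10^2 = 100 ≡ 100 (mod 1679)
10^4 ≡ 100^2 = 10000 ≡ 1605 (mod 1679)
10^8 ≡ 1605^2 = 2576025 ≡ 439 (mod 1679)
10^16 ≡ 439^2 = 192721 ≡ 1315 (mod 1679)
10^32 ≡ 1315^2 = 1729225 ≡ 1534 (mod 1679)
10^64 ≡ 1534^2 = 2353156 ≡ 877 (mod 1679)
10^128 ≡ 877^2 = 769129 ≡ 147 (mod 1679)
10^256 ≡ 147^2 = 21609 ≡ 1461 (mod 1679)
10^512 ≡ 1461^2 = 2134521 ≡ 512 (mod 1679)
10^1024 ≡ 512^2 = 262144 ≡ 220 (mod 1679)
1678 = 1024 + 512 + 128 + 8 + 4 + 2 in binary powers of 2.
So 10^1678 ≡ 220 · 512 · 147 · 439 · 1605 · 100 ≡ 995 (mod 1679).
Since 995 ≠ 1, base 10 is a Fermat witness: 1679 is composite.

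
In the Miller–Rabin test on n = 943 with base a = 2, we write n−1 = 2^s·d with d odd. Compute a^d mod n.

943 − 1 = 942 = 2^1 · 471, so d = 471.
2^1 ≡ 2 (mod 943)
2^2 ≡ 2^2 = 4 ≡ 4 (mod 943)
2^4 ≡ 4^2 = 16 ≡ 16 (mod 943)
2^8 ≡ 16^2 = 256 ≡ 256 (mod 943)
2^16 ≡ 256^2 = 65536 ≡ 469 (mod 943)
2^32 ≡ 469^2 = 219961 ≡ 242 (mod 943)
2^64 ≡ 242^2 = 58564 ≡ 98 (mod 943)
2^128 ≡ 98^2 = 9604 ≡ 174 (mod 943)
2^256 ≡ 174^2 = 30276 ≡ 100 (mod 943)
471 = 256 + 128 + 64 + 16 + 4 + 2 + 1 in binary powers of 2.
So 2^471 ≡ 100 · 174 · 98 · 469 · 16 · 4 · 2 ≡ 121 (mod 943).
Squaring chain: 121; never reaches −1, so base 2 is a Miller–Rabin witness that 943 is composite.

121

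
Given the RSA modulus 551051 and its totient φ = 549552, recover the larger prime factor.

857

φ(n) = (p−1)(q−1) = n − (p+q) + 1, so p + q = 551051 − 549552 + 1 = 1500.
p and q are the roots of t² − 1500t + 551051 = 0.
Discriminant: 1500² − 4·551051 = 2250000 − 2204204 = 45796; √45796 = 214.
q = (1500 − 214)/2 = 643, p = (1500 + 214)/2 = 857.
Check: 643 · 857 = 551051.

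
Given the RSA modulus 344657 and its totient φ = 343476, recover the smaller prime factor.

φ(n) = (p−1)(q−1) = n − (p+q) + 1, so p + q = 344657 − 343476 + 1 = 1182.
p and q are the roots of t² − 1182t + 344657 = 0.
Discriminant: 1182² − 4·344657 = 1397124 − 1378628 = 18496; √18496 = 136.
q = (1182 − 136)/2 = 523, p = (1182 + 136)/2 = 659.
Check: 523 · 659 = 344657.

523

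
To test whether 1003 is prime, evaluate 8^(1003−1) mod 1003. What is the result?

812

8^1 ≡ 8 (mod 1003)
8^2 ≡ 8^2 = 64 ≡ 64 (mod 1003)
8^4 ≡ 64^2 = 4096 ≡ 84 (mod 1003)
8^8 ≡ 84^2 = 7056 ≡ 35 (mod 1003)
8^16 ≡ 35^2 = 1225 ≡ 222 (mod 1003)
8^32 ≡ 222^2 = 49284 ≡ 137 (mod 1003)
8^64 ≡ 137^2 = 18769 ≡ 715 (mod 1003)
8^128 ≡ 715^2 = 511225 ≡ 698 (mod 1003)
8^256 ≡ 698^2 = 487204 ≡ 749 (mod 1003)
8^512 ≡ 749^2 = 561001 ≡ 324 (mod 1003)
1002 = 512 + 256 + 128 + 64 + 32 + 8 + 2 in binary powers of 2.
So 8^1002 ≡ 324 · 749 · 698 · 715 · 137 · 35 · 64 ≡ 812 (mod 1003).
Since 812 ≠ 1, base 8 is a Fermat witness: 1003 is composite.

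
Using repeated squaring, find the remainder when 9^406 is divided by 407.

9

9^1 ≡ 9 (mod 407)
9^2 ≡ 9^2 = 81 ≡ 81 (mod 407)
9^4 ≡ 81^2 = 6561 ≡ 49 (mod 407)
9^8 ≡ 49^2 = 2401 ≡ 366 (mod 407)
9^16 ≡ 366^2 = 133956 ≡ 53 (mod 407)
9^32 ≡ 53^2 = 2809 ≡ 367 (mod 407)
9^64 ≡ 367^2 = 134689 ≡ 379 (mod 407)
9^128 ≡ 379^2 = 143641 ≡ 377 (mod 407)
9^256 ≡ 377^2 = 142129 ≡ 86 (mod 407)
406 = 256 + 128 + 16 + 4 + 2 in binary powers of 2.
So 9^406 ≡ 86 · 377 · 53 · 49 · 81 ≡ 9 (mod 407).
Since 9 ≠ 1, base 9 is a Fermat witness: 407 is composite.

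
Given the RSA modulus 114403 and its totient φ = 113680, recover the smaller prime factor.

φ(n) = (p−1)(q−1) = n − (p+q) + 1, so p + q = 114403 − 113680 + 1 = 724.
p and q are the roots of t² − 724t + 114403 = 0.
Discriminant: 724² − 4·114403 = 524176 − 457612 = 66564; √66564 = 258.
q = (724 − 258)/2 = 233, p = (724 + 258)/2 = 491.
Check: 233 · 491 = 114403.

233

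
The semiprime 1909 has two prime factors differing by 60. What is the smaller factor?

Since p = q + 60, we have 1909 = q(q + 60), so q² + 60q − 1909 = 0.
Discriminant: 60² + 4·1909 = 3600 + 7636 = 11236; √11236 = 106.
q = (−60 + 106)/2 = 23, and p = q + 60 = 83.
Check: 23 · 83 = 1909.

23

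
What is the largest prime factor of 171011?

171011 = 41 · 4171
4171 = 43 · 97
97 is prime.
So 171011 = 41 · 43 · 97; the largest prime factor is 97.

97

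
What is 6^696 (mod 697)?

305

6^1 ≡ 6 (mod 697)
6^2 ≡ 6^2 = 36 ≡ 36 (mod 697)
6^4 ≡ 36^2 = 1296 ≡ 599 (mod 697)
6^8 ≡ 599^2 = 358801 ≡ 543 (mod 697)
6^16 ≡ 543^2 = 294849 ≡ 18 (mod 697)
6^32 ≡ 18^2 = 324 ≡ 324 (mod 697)
6^64 ≡ 324^2 = 104976 ≡ 426 (mod 697)
6^128 ≡ 426^2 = 181476 ≡ 256 (mod 697)
6^256 ≡ 256^2 = 65536 ≡ 18 (mod 697)
6^512 ≡ 18^2 = 324 ≡ 324 (mod 697)
696 = 512 + 128 + 32 + 16 + 8 in binary powers of 2.
So 6^696 ≡ 324 · 256 · 324 · 18 · 543 ≡ 305 (mod 697).
Since 305 ≠ 1, base 6 is a Fermat witness: 697 is composite.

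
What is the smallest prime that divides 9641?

31

9641 is odd.
Digit sum 20, not divisible by 3.
Ends in 1: not divisible by 5.
7: 9641 = 7·1377 + 2
11: 9641 = 11·876 + 5
13: 9641 = 13·741 + 8
17: 9641 = 17·567 + 2
19: 9641 = 19·507 + 8
23: 9641 = 23·419 + 4
29: 9641 = 29·332 + 13
31: 9641 = 31·311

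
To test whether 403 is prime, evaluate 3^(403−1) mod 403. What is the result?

287

3^1 ≡ 3 (mod 403)
3^2 ≡ 3^2 = 9 ≡ 9 (mod 403)
3^4 ≡ 9^2 = 81 ≡ 81 (mod 403)
3^8 ≡ 81^2 = 6561 ≡ 113 (mod 403)
3^16 ≡ 113^2 = 12769 ≡ 276 (mod 403)
3^32 ≡ 276^2 = 76176 ≡ 9 (mod 403)
3^64 ≡ 9^2 = 81 ≡ 81 (mod 403)
3^128 ≡ 81^2 = 6561 ≡ 113 (mod 403)
3^256 ≡ 113^2 = 12769 ≡ 276 (mod 403)
402 = 256 + 128 + 16 + 2 in binary powers of 2.
So 3^402 ≡ 276 · 113 · 276 · 9 ≡ 287 (mod 403).
Since 287 ≠ 1, base 3 is a Fermat witness: 403 is composite.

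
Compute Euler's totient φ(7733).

6480

Factor: 7733 = 11 · 19 · 37.
φ(7733) = (11−1) · (19−1) · (37−1) = 10 · 18 · 36 = 6480.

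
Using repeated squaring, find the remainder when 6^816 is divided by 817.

87

6^1 ≡ 6 (mod 817)
6^2 ≡ 6^2 = 36 ≡ 36 (mod 817)
6^4 ≡ 36^2 = 1296 ≡ 479 (mod 817)
6^8 ≡ 479^2 = 229441 ≡ 681 (mod 817)
6^16 ≡ 681^2 = 463761 ≡ 522 (mod 817)
6^32 ≡ 522^2 = 272484 ≡ 423 (mod 817)
6^64 ≡ 423^2 = 178929 ≡ 6 (mod 817)
6^128 ≡ 6^2 = 36 ≡ 36 (mod 817)
6^256 ≡ 36^2 = 1296 ≡ 479 (mod 817)
6^512 ≡ 479^2 = 229441 ≡ 681 (mod 817)
816 = 512 + 256 + 32 + 16 in binary powers of 2.
So 6^816 ≡ 681 · 479 · 423 · 522 ≡ 87 (mod 817).
Since 87 ≠ 1, base 6 is a Fermat witness: 817 is composite.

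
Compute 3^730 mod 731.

3^1 ≡ 3 (mod 731)
3^2 ≡ 3^2 = 9 ≡ 9 (mod 731)
3^4 ≡ 9^2 = 81 ≡ 81 (mod 731)
3^8 ≡ 81^2 = 6561 ≡ 713 (mod 731)
3^16 ≡ 713^2 = 508369 ≡ 324 (mod 731)
3^32 ≡ 324^2 = 104976 ≡ 443 (mod 731)
3^64 ≡ 443^2 = 196249 ≡ 341 (mod 731)
3^128 ≡ 341^2 = 116281 ≡ 52 (mod 731)
3^256 ≡ 52^2 = 2704 ≡ 511 (mod 731)
3^512 ≡ 511^2 = 261121 ≡ 154 (mod 731)
730 = 512 + 128 + 64 + 16 + 8 + 2 in binary powers of 2.
So 3^730 ≡ 154 · 52 · 341 · 324 · 713 · 9 ≡ 195 (mod 731).
Since 195 ≠ 1, base 3 is a Fermat witness: 731 is composite.

195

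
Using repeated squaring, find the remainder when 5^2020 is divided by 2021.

883

5^1 ≡ 5 (mod 2021)
5^2 ≡ 5^2 = 25 ≡ 25 (mod 2021)
5^4 ≡ 25^2 = 625 ≡ 625 (mod 2021)
5^8 ≡ 625^2 = 390625 ≡ 572 (mod 2021)
5^16 ≡ 572^2 = 327184 ≡ 1803 (mod 2021)
5^32 ≡ 1803^2 = 3250809 ≡ 1041 (mod 2021)
5^64 ≡ 1041^2 = 1083681 ≡ 425 (mod 2021)
5^128 ≡ 425^2 = 180625 ≡ 756 (mod 2021)
5^256 ≡ 756^2 = 571536 ≡ 1614 (mod 2021)
5^512 ≡ 1614^2 = 2604996 ≡ 1948 (mod 2021)
5^1024 ≡ 1948^2 = 3794704 ≡ 1287 (mod 2021)
2020 = 1024 + 512 + 256 + 128 + 64 + 32 + 4 in binary powers of 2.
So 5^2020 ≡ 1287 · 1948 · 1614 · 756 · 425 · 1041 · 625 ≡ 883 (mod 2021).
Since 883 ≠ 1, base 5 is a Fermat witness: 2021 is composite.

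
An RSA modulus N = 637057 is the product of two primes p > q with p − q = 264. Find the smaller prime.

Since p = q + 264, we have 637057 = q(q + 264), so q² + 264q − 637057 = 0.
Discriminant: 264² + 4·637057 = 69696 + 2548228 = 2617924; √2617924 = 1618.
q = (−264 + 1618)/2 = 677, and p = q + 264 = 941.
Check: 677 · 941 = 637057.

677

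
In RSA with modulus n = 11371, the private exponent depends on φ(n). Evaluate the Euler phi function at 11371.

Factor: 11371 = 83 · 137.
φ(11371) = (83−1) · (137−1) = 82 · 136 = 11152.

11152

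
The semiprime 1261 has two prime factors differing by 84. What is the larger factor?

Since p = q + 84, we have 1261 = q(q + 84), so q² + 84q − 1261 = 0.
Discriminant: 84² + 4·1261 = 7056 + 5044 = 12100; √12100 = 110.
q = (−84 + 110)/2 = 13, and p = q + 84 = 97.
Check: 13 · 97 = 1261.

97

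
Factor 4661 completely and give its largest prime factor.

4661 = 59 · 79
79 is prime.
So 4661 = 59 · 79; the largest prime factor is 79.

79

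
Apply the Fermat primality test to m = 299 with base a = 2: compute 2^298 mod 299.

140

2^1 ≡ 2 (mod 299)
2^2 ≡ 2^2 = 4 ≡ 4 (mod 299)
2^4 ≡ 4^2 = 16 ≡ 16 (mod 299)
2^8 ≡ 16^2 = 256 ≡ 256 (mod 299)
2^16 ≡ 256^2 = 65536 ≡ 55 (mod 299)
2^32 ≡ 55^2 = 3025 ≡ 35 (mod 299)
2^64 ≡ 35^2 = 1225 ≡ 29 (mod 299)
2^128 ≡ 29^2 = 841 ≡ 243 (mod 299)
2^256 ≡ 243^2 = 59049 ≡ 146 (mod 299)
298 = 256 + 32 + 8 + 2 in binary powers of 2.
So 2^298 ≡ 146 · 35 · 256 · 4 ≡ 140 (mod 299).
Since 140 ≠ 1, base 2 is a Fermat witness: 299 is composite.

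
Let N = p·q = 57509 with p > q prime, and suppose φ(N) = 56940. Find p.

φ(n) = (p−1)(q−1) = n − (p+q) + 1, so p + q = 57509 − 56940 + 1 = 570.
p and q are the roots of t² − 570t + 57509 = 0.
Discriminant: 570² − 4·57509 = 324900 − 230036 = 94864; √94864 = 308.
q = (570 − 308)/2 = 131, p = (570 + 308)/2 = 439.
Check: 131 · 439 = 57509.

439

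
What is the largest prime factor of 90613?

79

90613 = 31 · 2923
2923 = 37 · 79
79 is prime.
So 90613 = 31 · 37 · 79; the largest prime factor is 79.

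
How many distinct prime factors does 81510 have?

81510 = 2 · 40755
40755 = 3 · 13585
13585 = 5 · 2717
2717 = 11 · 247
247 = 13 · 19
81510 = 2 · 3 · 5 · 11 · 13 · 19, which has 6 distinct prime factors.

6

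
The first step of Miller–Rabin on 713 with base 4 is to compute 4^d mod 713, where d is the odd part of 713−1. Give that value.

713 − 1 = 712 = 2^3 · 89, so d = 89.
4^1 ≡ 4 (mod 713)
4^2 ≡ 4^2 = 16 ≡ 16 (mod 713)
4^4 ≡ 16^2 = 256 ≡ 256 (mod 713)
4^8 ≡ 256^2 = 65536 ≡ 653 (mod 713)
4^16 ≡ 653^2 = 426409 ≡ 35 (mod 713)
4^32 ≡ 35^2 = 1225 ≡ 512 (mod 713)
4^64 ≡ 512^2 = 262144 ≡ 473 (mod 713)
89 = 64 + 16 + 8 + 1 in binary powers of 2.
So 4^89 ≡ 473 · 35 · 653 · 4 ≡ 349 (mod 713).
Squaring chain: 349 → 591 → 624; never reaches −1, so base 4 is a Miller–Rabin witness that 713 is composite.

349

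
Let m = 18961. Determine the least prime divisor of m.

67

18961 is odd.
Digit sum 25, not divisible by 3.
Ends in 1: not divisible by 5.
7: 18961 = 7·2708 + 5
11: 18961 = 11·1723 + 8
13: 18961 = 13·1458 + 7
17: 18961 = 17·1115 + 6
19: 18961 = 19·997 + 18
23: 18961 = 23·824 + 9
29: 18961 = 29·653 + 24
31: 18961 = 31·611 + 20
37: 18961 = 37·512 + 17
41: 18961 = 41·462 + 19
43: 18961 = 43·440 + 41
47: 18961 = 47·403 + 20
53: 18961 = 53·357 + 40
59: 18961 = 59·321 + 22
61: 18961 = 61·310 + 51
67: 18961 = 67·283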